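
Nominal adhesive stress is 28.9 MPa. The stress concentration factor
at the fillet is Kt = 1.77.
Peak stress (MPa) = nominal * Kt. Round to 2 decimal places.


Peak = 28.9 * 1.77 = 51.15 MPa

51.15


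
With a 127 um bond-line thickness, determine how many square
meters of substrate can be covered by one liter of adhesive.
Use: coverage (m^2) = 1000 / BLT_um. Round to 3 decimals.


Coverage = 1000 / 127 = 7.874 m^2

7.874


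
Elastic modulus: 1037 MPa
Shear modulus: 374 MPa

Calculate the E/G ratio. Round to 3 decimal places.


E / G = 1037 / 374 = 2.773

2.773


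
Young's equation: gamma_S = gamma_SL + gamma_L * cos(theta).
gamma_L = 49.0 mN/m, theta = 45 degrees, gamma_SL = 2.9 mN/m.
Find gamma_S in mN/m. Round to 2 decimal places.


cos(45 deg) = 0.707107
gamma_S = 2.9 + 49.0 * 0.707107
= 37.55 mN/m

37.55


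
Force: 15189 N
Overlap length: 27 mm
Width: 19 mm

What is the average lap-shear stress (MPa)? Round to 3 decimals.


Average shear stress = F / (overlap * width)
= 15189 / (27 * 19)
= 29.608 MPa

29.608


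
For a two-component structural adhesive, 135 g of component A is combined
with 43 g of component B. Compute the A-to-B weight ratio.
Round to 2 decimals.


Weight ratio A:B = 135 / 43
= 3.14

3.14


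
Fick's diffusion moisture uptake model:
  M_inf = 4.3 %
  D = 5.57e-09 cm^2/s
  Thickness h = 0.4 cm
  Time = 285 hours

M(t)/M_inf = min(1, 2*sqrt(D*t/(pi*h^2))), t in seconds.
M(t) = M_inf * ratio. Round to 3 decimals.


t_sec = 285 * 3600 = 1026000
ratio = 2*sqrt(5.57e-09*1026000/(pi*0.4^2))
= min(1, 0.213254)
= 0.213254
M(t) = 4.3 * 0.213254 = 0.917 %

0.917


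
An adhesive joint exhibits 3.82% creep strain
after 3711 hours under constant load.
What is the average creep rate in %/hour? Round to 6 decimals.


Creep rate = strain / time
= 3.82 / 3711
= 0.001029 %/h

0.001029


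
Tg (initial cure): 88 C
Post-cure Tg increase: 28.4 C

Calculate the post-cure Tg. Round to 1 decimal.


Post-cure Tg = 88 + 28.4 = 116.4 C

116.4


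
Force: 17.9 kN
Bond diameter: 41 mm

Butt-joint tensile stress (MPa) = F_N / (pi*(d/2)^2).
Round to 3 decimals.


F_N = 17.9 * 1000 = 17900.0 N
A = pi*(20.5)^2 = 1320.2543 mm^2
stress = 17900.0 / 1320.2543 = 13.558 MPa

13.558


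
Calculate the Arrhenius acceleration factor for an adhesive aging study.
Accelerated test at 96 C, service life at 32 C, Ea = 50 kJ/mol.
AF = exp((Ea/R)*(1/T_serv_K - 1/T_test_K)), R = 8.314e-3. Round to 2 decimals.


T_test = 369.15 K, T_serv = 305.15 K
Ea/R = 50 / 0.008314 = 6013.95
AF = exp(6013.95 * (1/305.15 - 1/369.15))
= 30.47

30.47


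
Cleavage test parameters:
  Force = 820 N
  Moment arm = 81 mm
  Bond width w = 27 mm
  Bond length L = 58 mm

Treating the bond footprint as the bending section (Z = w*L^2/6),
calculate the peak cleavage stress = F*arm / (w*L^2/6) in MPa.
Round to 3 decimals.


M = 820 * 81 = 66420 N*mm
Z = 27 * 58^2 / 6 = 90828 / 6 mm^3
sigma = M / Z = 6 * 66420 / 90828 = 398520 / 90828
= 4.388 MPa

4.388


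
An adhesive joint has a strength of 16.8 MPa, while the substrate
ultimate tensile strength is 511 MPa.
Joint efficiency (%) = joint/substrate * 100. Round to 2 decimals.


Efficiency = 16.8 / 511 * 100
= 3.29%

3.29


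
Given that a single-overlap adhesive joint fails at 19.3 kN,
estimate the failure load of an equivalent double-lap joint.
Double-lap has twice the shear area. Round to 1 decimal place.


Double-lap factor = 2
Expected load = 19.3 * 2 = 38.6 kN

38.6


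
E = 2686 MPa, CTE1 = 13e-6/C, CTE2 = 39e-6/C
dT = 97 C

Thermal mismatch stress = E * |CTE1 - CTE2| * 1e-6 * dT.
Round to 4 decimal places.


= 2686 * 26e-6 * 97
= 6.7741 MPa

6.7741


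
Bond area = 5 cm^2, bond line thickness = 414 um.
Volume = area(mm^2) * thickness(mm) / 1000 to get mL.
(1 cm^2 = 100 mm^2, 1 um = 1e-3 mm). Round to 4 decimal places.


area_mm2 = 5 * 100 = 500
blt_mm = 414 * 1e-3 = 0.414
vol_mm3 = 500 * 0.414 = 207.0
vol_mL = 207.0 / 1000 = 0.2070 mL

0.2070


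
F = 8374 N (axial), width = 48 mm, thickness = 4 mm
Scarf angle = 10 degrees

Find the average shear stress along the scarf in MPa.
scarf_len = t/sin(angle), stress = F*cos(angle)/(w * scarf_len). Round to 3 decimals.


scarf_len = 4/sin(10 deg) = 23.0351
cos(10 deg) = 0.984808
stress = 8374*0.984808/(48*23.0351) = 7.459 MPa

7.459


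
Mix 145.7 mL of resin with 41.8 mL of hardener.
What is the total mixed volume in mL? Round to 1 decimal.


Total = 145.7 + 41.8 = 187.5 mL

187.5


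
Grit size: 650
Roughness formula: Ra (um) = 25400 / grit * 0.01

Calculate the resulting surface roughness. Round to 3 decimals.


Ra = 25400 / 650 * 0.01
= 0.391 um

0.391


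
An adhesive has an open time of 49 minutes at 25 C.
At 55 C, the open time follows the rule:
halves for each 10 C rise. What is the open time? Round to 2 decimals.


Factor = 2^((55-25)/10) = 8.0000
Open time = 49 / 8.0000 = 6.13 min

6.13


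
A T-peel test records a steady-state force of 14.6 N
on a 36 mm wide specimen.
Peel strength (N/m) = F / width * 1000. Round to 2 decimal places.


Peel strength = 14.6 / 36 * 1000
= 405.56 N/m

405.56


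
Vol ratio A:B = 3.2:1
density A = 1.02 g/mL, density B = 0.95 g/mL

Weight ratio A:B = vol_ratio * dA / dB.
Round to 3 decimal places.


Weight ratio = 3.2 * 1.02 / 0.95
= 3.436

3.436


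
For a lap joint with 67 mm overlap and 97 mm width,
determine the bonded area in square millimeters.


Area = 67 * 97 = 6499 mm^2

6499


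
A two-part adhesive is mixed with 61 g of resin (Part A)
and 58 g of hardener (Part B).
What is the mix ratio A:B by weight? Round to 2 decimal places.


Mix ratio = mass_A / mass_B
= 61 / 58
= 1.05

1.05


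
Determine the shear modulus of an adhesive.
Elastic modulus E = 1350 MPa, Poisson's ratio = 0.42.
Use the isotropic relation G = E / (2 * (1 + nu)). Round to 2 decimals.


G = 1350 / (2*(1+0.42)) = 1350 / 2.84
= 475.35 MPa

475.35


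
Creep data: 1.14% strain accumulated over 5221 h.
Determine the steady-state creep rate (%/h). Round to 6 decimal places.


Rate = 1.14 / 5221 = 0.000218 %/h

0.000218


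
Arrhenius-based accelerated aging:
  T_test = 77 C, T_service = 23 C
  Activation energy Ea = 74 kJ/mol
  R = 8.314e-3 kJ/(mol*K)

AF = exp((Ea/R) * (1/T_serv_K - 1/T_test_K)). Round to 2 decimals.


T_test_K = 350.15, T_serv_K = 296.15
AF = exp((74/8.314e-3) * (1/296.15 - 1/350.15))
= 103.03

103.03


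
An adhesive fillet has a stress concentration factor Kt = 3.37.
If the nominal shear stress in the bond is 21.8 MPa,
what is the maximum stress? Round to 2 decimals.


Max stress = 21.8 * 3.37 = 73.47 MPa

73.47


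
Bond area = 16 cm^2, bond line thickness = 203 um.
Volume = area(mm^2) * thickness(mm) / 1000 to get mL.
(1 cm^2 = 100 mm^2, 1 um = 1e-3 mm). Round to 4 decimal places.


area_mm2 = 16 * 100 = 1600
blt_mm = 203 * 1e-3 = 0.203
vol_mm3 = 1600 * 0.203 = 324.8
vol_mL = 324.8 / 1000 = 0.3248 mL

0.3248


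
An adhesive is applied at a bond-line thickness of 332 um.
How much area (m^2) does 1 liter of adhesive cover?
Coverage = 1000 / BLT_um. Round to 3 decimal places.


Coverage = 1000 / 332 = 3.012 m^2

3.012


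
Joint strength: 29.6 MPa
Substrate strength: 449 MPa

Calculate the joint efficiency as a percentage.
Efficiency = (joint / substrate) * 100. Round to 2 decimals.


Efficiency = (29.6 / 449) * 100 = 6.59%

6.59


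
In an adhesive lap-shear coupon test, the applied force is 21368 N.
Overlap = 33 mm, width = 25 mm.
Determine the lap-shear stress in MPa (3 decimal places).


stress = F / (overlap * width)
= 21368 / (33 * 25)
= 25.901 MPa

25.901


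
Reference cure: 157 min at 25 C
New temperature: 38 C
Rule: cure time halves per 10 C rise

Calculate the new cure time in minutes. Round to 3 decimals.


factor = 2^((38-25)/10) = 2.4623
t_new = 157 / 2.4623 = 63.762 min

63.762


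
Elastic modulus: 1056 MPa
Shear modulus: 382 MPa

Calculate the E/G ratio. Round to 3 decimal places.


E / G = 1056 / 382 = 2.764

2.764


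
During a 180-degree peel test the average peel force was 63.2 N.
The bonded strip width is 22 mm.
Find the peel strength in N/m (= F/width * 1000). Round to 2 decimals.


Peel strength = F/width * 1000
= 63.2 / 22 * 1000
= 2872.73 N/m

2872.73


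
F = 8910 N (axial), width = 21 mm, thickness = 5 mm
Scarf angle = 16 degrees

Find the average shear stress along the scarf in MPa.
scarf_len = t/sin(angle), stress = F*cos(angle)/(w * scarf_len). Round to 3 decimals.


scarf_len = 5/sin(16 deg) = 18.1398
cos(16 deg) = 0.961262
stress = 8910*0.961262/(21*18.1398) = 22.484 MPa

22.484


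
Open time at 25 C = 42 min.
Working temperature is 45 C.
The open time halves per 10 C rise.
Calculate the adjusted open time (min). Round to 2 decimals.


factor = 2^((45 - 25) / 10) = 4.0000
ot = 42 / 4.0000 = 10.50 min

10.50


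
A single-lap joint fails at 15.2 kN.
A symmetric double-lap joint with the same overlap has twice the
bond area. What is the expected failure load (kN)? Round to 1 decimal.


Double-lap load = 2 * 15.2 = 30.4 kN

30.4


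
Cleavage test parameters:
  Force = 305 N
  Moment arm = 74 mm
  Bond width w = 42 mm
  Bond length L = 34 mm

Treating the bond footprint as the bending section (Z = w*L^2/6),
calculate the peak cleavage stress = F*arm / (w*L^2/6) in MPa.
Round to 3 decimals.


M = 305 * 74 = 22570 N*mm
Z = 42 * 34^2 / 6 = 48552 / 6 mm^3
sigma = M / Z = 6 * 22570 / 48552 = 135420 / 48552
= 2.789 MPa

2.789


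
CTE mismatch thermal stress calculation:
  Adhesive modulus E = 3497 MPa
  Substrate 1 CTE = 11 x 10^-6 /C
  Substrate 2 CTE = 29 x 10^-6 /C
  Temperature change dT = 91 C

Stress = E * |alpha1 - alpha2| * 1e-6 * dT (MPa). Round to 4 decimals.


delta_alpha = |11 - 29| = 18 x 10^-6/C
Stress = 3497 * 18e-6 * 91
= 5.7281 MPa

5.7281


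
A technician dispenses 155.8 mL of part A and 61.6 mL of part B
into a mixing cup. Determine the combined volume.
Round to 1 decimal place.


Combined volume = 155.8 + 61.6
= 217.4 mL

217.4


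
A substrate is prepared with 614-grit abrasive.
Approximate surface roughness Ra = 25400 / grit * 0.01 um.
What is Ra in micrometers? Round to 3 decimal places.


Ra = 25400 / 614 * 0.01 = 0.414 um

0.414


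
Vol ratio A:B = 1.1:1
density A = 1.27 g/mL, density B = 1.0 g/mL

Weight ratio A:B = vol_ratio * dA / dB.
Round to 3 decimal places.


Weight ratio = 1.1 * 1.27 / 1.0
= 1.397

1.397


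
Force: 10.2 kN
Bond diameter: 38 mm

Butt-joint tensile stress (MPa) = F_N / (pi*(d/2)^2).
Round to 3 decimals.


F_N = 10.2 * 1000 = 10200.0 N
A = pi*(19.0)^2 = 1134.1149 mm^2
stress = 10200.0 / 1134.1149 = 8.994 MPa

8.994


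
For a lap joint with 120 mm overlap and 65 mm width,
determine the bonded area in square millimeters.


Area = 120 * 65 = 7800 mm^2

7800


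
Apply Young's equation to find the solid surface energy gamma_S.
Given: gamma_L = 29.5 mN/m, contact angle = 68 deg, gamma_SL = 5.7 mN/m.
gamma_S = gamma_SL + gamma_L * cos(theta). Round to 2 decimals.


theta_rad = 68 * pi/180 = 1.186824
gamma_S = 5.7 + 29.5 * cos(1.186824)
= 16.75 mN/m

16.75


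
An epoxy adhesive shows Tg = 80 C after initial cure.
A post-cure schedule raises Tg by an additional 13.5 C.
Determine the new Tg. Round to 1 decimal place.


New Tg = 80 + 13.5
= 93.5 C

93.5


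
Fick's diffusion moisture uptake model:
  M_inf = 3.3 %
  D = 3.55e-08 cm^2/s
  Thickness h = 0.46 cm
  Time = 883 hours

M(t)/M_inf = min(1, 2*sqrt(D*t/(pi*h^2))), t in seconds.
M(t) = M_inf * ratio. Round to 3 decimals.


t_sec = 883 * 3600 = 3178800
ratio = 2*sqrt(3.55e-08*3178800/(pi*0.46^2))
= min(1, 0.824030)
= 0.824030
M(t) = 3.3 * 0.824030 = 2.719 %

2.719


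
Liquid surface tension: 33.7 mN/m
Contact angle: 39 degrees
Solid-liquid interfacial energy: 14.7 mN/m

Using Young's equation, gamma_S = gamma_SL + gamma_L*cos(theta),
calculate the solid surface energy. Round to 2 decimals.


gamma_S = 14.7 + 33.7 * cos(39)
= 40.89 mN/m

40.89


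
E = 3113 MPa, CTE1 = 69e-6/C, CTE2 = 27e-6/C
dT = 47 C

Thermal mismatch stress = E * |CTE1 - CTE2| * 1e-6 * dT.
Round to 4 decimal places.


= 3113 * 42e-6 * 47
= 6.1451 MPa

6.1451


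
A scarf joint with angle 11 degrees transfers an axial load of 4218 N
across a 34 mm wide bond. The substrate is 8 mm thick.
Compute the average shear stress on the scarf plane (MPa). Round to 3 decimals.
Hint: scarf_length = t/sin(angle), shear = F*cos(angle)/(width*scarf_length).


scarf_length = 8 / sin(11 deg) = 41.9267 mm
cos(11 deg) = 0.981627
shear stress = 4218 * 0.981627 / (34 * 41.9267)
= 2.905 MPa

2.905


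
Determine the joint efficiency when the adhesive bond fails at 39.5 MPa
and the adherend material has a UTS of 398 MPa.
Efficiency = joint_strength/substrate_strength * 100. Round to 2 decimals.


Joint efficiency = 39.5 / 398 * 100
= 9.92%

9.92


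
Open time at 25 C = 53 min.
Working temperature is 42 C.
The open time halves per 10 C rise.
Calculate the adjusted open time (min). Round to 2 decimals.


factor = 2^((42 - 25) / 10) = 3.2490
ot = 53 / 3.2490 = 16.31 min

16.31


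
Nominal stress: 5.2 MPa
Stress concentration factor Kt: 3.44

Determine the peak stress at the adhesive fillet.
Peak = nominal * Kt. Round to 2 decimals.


Peak stress = 5.2 * 3.44
= 17.89 MPa

17.89


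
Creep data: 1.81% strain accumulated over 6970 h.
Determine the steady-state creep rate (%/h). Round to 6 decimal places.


Rate = 1.81 / 6970 = 0.000260 %/h

0.000260


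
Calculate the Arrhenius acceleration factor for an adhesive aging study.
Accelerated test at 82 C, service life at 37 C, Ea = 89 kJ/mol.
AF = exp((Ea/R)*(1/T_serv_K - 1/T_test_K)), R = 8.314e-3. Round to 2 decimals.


T_test = 355.15 K, T_serv = 310.15 K
Ea/R = 89 / 0.008314 = 10704.84
AF = exp(10704.84 * (1/310.15 - 1/355.15))
= 79.30

79.30


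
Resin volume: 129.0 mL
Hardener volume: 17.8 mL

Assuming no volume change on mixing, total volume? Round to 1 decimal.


V_total = 129.0 + 17.8 = 146.8 mL

146.8


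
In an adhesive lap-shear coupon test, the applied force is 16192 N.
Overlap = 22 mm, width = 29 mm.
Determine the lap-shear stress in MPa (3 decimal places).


stress = F / (overlap * width)
= 16192 / (22 * 29)
= 25.379 MPa

25.379


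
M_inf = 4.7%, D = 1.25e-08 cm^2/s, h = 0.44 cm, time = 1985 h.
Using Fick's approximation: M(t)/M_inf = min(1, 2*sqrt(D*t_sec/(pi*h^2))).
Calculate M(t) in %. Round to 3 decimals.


t = 7146000 s
ratio = min(1, 2*sqrt(1.25e-08*7146000/(pi*0.1936)))
= 0.766459
M(t) = 4.7 * 0.766459 = 3.602%

3.602


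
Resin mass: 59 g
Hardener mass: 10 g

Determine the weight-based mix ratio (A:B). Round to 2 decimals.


Ratio = 59 / 10 = 5.90

5.90


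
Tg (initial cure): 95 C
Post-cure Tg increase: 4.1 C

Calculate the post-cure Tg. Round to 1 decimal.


Post-cure Tg = 95 + 4.1 = 99.1 C

99.1


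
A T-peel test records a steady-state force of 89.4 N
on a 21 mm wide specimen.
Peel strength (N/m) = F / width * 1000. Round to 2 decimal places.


Peel strength = 89.4 / 21 * 1000
= 4257.14 N/m

4257.14


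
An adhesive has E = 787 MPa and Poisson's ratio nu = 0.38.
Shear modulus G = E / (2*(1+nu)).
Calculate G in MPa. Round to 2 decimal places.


G = 787 / (2*(1+0.38))
= 787 / 2.76
= 285.14 MPa

285.14


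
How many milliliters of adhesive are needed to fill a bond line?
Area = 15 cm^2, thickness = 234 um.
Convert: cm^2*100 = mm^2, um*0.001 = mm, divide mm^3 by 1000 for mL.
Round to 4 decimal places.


= (15 * 100) * (234 * 0.001) / 1000
= 0.3510 mL

0.3510


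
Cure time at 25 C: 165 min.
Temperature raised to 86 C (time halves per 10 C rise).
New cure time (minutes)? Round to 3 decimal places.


Acceleration factor = 2^(61/10) = 68.5935
New time = 165 / 68.5935 = 2.405 min

2.405


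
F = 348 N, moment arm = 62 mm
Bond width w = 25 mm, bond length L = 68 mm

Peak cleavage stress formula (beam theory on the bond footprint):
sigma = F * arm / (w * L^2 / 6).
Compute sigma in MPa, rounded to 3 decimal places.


sigma = (348 * 62) / (25 * 4624 / 6)
= 21576 * 6 / 115600
= 129456 / 115600
= 1.120 MPa

1.120


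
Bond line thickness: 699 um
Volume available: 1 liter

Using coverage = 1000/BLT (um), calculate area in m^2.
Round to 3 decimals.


1 L = 1e6 mm^3, thickness = 699 um = 0.699 mm
Area = 1e6 / 0.699 mm^2 = (1e6 / 0.699) / 1e6 m^2 = 1000 / 699 m^2
= 1.431 m^2

1.431


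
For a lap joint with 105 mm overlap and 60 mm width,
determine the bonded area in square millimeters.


Area = 105 * 60 = 6300 mm^2

6300


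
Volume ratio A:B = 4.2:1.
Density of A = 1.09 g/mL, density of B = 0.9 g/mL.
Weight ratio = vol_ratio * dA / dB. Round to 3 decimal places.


Wt ratio = 4.2 * 1.09 / 0.9
= 5.087

5.087


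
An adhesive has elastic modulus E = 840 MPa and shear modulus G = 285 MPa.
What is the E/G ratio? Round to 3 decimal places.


E/G = 840 / 285 = 2.947

2.947


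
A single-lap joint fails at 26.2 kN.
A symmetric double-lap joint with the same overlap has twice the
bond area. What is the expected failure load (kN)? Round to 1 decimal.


Double-lap load = 2 * 26.2 = 52.4 kN

52.4


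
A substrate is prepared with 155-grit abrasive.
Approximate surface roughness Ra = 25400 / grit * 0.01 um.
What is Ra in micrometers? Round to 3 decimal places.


Ra = 25400 / 155 * 0.01 = 1.639 um

1.639


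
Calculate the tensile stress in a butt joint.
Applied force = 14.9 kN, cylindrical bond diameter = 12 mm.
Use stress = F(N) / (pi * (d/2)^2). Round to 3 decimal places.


A = pi * 6.0^2 = 113.0973 mm^2
sigma = 14900.0 / 113.0973 = 131.745 MPa

131.745


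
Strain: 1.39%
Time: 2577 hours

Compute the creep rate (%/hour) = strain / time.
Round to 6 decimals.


Creep rate = 1.39 / 2577
= 0.000539 %/h

0.000539


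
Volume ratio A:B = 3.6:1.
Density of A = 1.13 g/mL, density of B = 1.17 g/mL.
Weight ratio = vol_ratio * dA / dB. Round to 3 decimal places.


Wt ratio = 3.6 * 1.13 / 1.17
= 3.477

3.477


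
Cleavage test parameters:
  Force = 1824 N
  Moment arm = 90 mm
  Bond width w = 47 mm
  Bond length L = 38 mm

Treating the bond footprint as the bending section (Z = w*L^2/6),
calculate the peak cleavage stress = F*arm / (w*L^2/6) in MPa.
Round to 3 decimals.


M = 1824 * 90 = 164160 N*mm
Z = 47 * 38^2 / 6 = 67868 / 6 mm^3
sigma = M / Z = 6 * 164160 / 67868 = 984960 / 67868
= 14.513 MPa

14.513


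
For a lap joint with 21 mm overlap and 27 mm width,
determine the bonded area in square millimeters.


Area = 21 * 27 = 567 mm^2

567


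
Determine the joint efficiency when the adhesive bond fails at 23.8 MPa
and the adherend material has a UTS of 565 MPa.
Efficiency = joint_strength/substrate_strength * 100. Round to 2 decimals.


Joint efficiency = 23.8 / 565 * 100
= 4.21%

4.21


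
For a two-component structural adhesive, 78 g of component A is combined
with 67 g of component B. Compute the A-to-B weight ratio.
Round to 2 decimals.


Weight ratio A:B = 78 / 67
= 1.16

1.16


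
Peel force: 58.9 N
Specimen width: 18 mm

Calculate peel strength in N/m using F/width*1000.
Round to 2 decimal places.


Peel strength = 58.9 / 18 * 1000 = 3272.22 N/m

3272.22


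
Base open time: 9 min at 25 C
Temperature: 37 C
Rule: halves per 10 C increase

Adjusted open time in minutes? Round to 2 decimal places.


Acceleration = 2^((37-25)/10) = 2.2974
Open time = 9 / 2.2974 = 3.92 min

3.92


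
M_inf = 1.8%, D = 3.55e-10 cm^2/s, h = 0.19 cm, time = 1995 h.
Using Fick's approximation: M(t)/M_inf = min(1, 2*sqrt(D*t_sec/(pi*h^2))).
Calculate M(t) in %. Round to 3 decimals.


t = 7182000 s
ratio = min(1, 2*sqrt(3.55e-10*7182000/(pi*0.0361)))
= 0.299874
M(t) = 1.8 * 0.299874 = 0.540%

0.540


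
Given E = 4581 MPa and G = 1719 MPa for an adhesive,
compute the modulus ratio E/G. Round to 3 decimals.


E/G ratio = 4581 / 1719 = 2.665

2.665


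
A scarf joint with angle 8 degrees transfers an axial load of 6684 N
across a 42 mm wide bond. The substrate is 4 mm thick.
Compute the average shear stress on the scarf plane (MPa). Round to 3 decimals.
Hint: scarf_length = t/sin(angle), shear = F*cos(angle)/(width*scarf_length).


scarf_length = 4 / sin(8 deg) = 28.7412 mm
cos(8 deg) = 0.990268
shear stress = 6684 * 0.990268 / (42 * 28.7412)
= 5.483 MPa

5.483


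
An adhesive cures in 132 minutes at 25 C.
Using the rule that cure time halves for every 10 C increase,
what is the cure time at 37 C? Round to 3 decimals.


Factor = 2^((37 - 25) / 10) = 2.2974
Cure time = 132 / 2.2974
= 57.456 minutes

57.456


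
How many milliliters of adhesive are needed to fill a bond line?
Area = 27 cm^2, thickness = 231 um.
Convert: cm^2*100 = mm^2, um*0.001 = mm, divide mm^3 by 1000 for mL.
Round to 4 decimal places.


= (27 * 100) * (231 * 0.001) / 1000
= 0.6237 mL

0.6237


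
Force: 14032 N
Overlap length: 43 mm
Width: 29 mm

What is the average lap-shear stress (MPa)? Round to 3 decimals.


Average shear stress = F / (overlap * width)
= 14032 / (43 * 29)
= 11.253 MPa

11.253


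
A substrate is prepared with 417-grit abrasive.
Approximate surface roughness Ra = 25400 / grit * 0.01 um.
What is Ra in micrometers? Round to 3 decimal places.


Ra = 25400 / 417 * 0.01 = 0.609 um

0.609


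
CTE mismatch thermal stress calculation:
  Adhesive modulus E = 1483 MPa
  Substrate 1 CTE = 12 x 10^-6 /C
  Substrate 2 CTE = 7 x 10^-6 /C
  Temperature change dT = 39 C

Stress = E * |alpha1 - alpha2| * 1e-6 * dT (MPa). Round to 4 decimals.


delta_alpha = |12 - 7| = 5 x 10^-6/C
Stress = 1483 * 5e-6 * 39
= 0.2892 MPa

0.2892


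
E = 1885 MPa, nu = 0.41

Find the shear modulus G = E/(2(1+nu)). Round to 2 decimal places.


G = 1885 / (2 * 1.41)
= 668.44 MPa

668.44


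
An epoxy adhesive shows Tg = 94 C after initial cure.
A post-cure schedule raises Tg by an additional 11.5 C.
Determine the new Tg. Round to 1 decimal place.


New Tg = 94 + 11.5
= 105.5 C

105.5


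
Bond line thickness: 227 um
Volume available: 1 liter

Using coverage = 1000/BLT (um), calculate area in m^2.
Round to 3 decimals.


1 L = 1e6 mm^3, thickness = 227 um = 0.227 mm
Area = 1e6 / 0.227 mm^2 = (1e6 / 0.227) / 1e6 m^2 = 1000 / 227 m^2
= 4.405 m^2

4.405


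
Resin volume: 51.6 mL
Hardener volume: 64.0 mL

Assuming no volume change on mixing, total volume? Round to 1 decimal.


V_total = 51.6 + 64.0 = 115.6 mL

115.6


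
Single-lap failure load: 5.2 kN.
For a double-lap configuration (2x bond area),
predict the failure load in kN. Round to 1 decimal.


Failure load = 5.2 * 2 = 10.4 kN

10.4


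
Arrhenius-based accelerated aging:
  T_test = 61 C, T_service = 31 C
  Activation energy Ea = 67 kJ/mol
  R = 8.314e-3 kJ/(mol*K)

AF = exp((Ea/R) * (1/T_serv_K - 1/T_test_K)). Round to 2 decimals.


T_test_K = 334.15, T_serv_K = 304.15
AF = exp((67/8.314e-3) * (1/304.15 - 1/334.15))
= 10.79

10.79


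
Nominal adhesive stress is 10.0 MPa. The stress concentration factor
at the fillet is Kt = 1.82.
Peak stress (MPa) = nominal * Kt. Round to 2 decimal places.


Peak = 10.0 * 1.82 = 18.20 MPa

18.20


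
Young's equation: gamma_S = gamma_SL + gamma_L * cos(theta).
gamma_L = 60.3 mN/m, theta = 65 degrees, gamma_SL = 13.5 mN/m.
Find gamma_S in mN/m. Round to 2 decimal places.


cos(65 deg) = 0.422618
gamma_S = 13.5 + 60.3 * 0.422618
= 38.98 mN/m

38.98


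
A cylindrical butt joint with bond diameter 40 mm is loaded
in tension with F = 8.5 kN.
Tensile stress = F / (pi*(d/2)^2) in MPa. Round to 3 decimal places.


Area = pi * (40/2)^2 = 1256.6371 mm^2
Stress = 8.5*1000 / 1256.6371
= 6.764 MPa

6.764


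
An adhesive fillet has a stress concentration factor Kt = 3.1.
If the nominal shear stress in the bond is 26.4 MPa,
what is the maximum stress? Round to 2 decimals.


Max stress = 26.4 * 3.1 = 81.84 MPa

81.84


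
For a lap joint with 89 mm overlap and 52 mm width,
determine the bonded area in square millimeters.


Area = 89 * 52 = 4628 mm^2

4628


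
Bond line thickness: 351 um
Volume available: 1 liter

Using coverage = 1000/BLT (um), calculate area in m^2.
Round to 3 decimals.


1 L = 1e6 mm^3, thickness = 351 um = 0.351 mm
Area = 1e6 / 0.351 mm^2 = (1e6 / 0.351) / 1e6 m^2 = 1000 / 351 m^2
= 2.849 m^2

2.849


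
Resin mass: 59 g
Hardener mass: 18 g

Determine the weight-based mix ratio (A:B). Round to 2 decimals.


Ratio = 59 / 18 = 3.28

3.28


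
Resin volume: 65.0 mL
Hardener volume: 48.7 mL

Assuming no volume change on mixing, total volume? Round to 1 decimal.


V_total = 65.0 + 48.7 = 113.7 mL

113.7


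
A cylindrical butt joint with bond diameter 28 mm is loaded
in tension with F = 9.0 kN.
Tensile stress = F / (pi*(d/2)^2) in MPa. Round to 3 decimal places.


Area = pi * (28/2)^2 = 615.7522 mm^2
Stress = 9.0*1000 / 615.7522
= 14.616 MPa

14.616


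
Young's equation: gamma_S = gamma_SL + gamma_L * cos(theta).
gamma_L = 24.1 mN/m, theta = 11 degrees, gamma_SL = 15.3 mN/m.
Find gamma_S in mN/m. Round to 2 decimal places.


cos(11 deg) = 0.981627
gamma_S = 15.3 + 24.1 * 0.981627
= 38.96 mN/m

38.96


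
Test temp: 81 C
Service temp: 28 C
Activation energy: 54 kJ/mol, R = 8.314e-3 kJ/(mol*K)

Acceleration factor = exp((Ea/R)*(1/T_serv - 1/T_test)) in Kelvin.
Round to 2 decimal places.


AF = exp((54/0.008314)*(1/301.15 - 1/354.15))
= 25.22

25.22


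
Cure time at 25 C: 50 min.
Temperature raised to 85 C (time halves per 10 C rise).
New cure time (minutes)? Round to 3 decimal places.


Acceleration factor = 2^(60/10) = 64.0000
New time = 50 / 64.0000 = 0.781 min

0.781


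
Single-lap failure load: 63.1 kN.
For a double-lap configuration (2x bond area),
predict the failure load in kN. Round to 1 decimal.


Failure load = 63.1 * 2 = 126.2 kN

126.2


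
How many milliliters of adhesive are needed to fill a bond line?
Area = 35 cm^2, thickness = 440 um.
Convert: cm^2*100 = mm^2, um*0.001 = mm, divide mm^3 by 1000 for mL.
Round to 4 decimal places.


= (35 * 100) * (440 * 0.001) / 1000
= 1.5400 mL

1.5400


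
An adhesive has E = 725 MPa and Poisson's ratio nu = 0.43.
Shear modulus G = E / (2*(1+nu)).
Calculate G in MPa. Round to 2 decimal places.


G = 725 / (2*(1+0.43))
= 725 / 2.86
= 253.50 MPa

253.50


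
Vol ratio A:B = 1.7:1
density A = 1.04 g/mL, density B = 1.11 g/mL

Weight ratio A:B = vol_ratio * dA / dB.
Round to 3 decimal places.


Weight ratio = 1.7 * 1.04 / 1.11
= 1.593

1.593


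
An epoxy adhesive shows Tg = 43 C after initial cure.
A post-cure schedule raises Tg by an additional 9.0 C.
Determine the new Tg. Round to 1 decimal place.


New Tg = 43 + 9.0
= 52.0 C

52.0


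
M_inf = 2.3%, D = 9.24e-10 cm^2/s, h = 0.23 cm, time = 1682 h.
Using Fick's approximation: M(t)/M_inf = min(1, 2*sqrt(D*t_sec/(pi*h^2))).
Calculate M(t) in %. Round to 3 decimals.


t = 6055200 s
ratio = min(1, 2*sqrt(9.24e-10*6055200/(pi*0.0529)))
= 0.366967
M(t) = 2.3 * 0.366967 = 0.844%

0.844


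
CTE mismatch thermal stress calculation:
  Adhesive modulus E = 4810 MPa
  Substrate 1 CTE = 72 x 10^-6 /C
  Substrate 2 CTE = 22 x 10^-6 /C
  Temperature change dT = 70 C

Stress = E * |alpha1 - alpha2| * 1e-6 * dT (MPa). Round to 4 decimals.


delta_alpha = |72 - 22| = 50 x 10^-6/C
Stress = 4810 * 50e-6 * 70
= 16.8350 MPa

16.8350


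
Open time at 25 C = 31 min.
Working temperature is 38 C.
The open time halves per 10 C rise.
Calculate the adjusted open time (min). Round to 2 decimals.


factor = 2^((38 - 25) / 10) = 2.4623
ot = 31 / 2.4623 = 12.59 min

12.59


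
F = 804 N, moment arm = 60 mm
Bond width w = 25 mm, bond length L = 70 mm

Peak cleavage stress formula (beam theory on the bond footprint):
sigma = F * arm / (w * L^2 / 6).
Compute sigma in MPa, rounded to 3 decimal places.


sigma = (804 * 60) / (25 * 4900 / 6)
= 48240 * 6 / 122500
= 289440 / 122500
= 2.363 MPa

2.363


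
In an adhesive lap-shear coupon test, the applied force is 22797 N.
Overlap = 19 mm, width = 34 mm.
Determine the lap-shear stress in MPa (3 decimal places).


stress = F / (overlap * width)
= 22797 / (19 * 34)
= 35.289 MPa

35.289


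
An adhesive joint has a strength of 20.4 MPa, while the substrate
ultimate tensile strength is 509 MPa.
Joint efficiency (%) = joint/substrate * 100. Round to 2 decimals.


Efficiency = 20.4 / 509 * 100
= 4.01%

4.01


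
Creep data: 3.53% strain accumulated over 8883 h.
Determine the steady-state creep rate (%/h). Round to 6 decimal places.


Rate = 3.53 / 8883 = 0.000397 %/h

0.000397


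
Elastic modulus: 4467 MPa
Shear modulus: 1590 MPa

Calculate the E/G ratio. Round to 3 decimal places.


E / G = 4467 / 1590 = 2.809

2.809


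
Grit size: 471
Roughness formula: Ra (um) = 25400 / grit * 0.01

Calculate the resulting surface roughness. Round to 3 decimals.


Ra = 25400 / 471 * 0.01
= 0.539 um

0.539


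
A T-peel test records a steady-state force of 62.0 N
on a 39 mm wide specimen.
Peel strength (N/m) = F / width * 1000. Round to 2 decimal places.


Peel strength = 62.0 / 39 * 1000
= 1589.74 N/m

1589.74


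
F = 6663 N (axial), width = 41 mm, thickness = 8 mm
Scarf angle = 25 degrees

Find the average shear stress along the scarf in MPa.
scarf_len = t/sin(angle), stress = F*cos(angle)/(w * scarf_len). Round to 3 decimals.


scarf_len = 8/sin(25 deg) = 18.9296
cos(25 deg) = 0.906308
stress = 6663*0.906308/(41*18.9296) = 7.781 MPa

7.781


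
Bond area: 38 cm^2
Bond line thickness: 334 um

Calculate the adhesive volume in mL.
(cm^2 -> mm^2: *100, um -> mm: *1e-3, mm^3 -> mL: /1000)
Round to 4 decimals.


V = 38*100 * 334*1e-3 / 1000
= 1.2692 mL

1.2692


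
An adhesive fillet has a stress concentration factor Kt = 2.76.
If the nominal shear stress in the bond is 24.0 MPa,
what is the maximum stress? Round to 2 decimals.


Max stress = 24.0 * 2.76 = 66.24 MPa

66.24


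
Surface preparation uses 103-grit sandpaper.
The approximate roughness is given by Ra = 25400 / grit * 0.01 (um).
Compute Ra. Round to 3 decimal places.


Ra = 25400 / 103 * 0.01
= 254 / 103
= 2.466 um

2.466


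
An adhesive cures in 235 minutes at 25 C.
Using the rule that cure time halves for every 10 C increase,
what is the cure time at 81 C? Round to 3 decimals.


Factor = 2^((81 - 25) / 10) = 48.5029
Cure time = 235 / 48.5029
= 4.845 minutes

4.845


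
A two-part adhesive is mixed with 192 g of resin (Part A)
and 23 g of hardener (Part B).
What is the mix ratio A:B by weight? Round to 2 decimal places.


Mix ratio = mass_A / mass_B
= 192 / 23
= 8.35

8.35


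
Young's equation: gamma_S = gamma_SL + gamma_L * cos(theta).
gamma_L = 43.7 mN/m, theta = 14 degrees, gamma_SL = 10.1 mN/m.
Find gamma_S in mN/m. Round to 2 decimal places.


cos(14 deg) = 0.970296
gamma_S = 10.1 + 43.7 * 0.970296
= 52.50 mN/m

52.50


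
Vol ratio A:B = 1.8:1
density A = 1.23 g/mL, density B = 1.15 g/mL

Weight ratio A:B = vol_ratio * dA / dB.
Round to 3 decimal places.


Weight ratio = 1.8 * 1.23 / 1.15
= 1.925

1.925


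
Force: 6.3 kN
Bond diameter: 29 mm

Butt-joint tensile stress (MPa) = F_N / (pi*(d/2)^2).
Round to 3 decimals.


F_N = 6.3 * 1000 = 6300.0 N
A = pi*(14.5)^2 = 660.5199 mm^2
stress = 6300.0 / 660.5199 = 9.538 MPa

9.538


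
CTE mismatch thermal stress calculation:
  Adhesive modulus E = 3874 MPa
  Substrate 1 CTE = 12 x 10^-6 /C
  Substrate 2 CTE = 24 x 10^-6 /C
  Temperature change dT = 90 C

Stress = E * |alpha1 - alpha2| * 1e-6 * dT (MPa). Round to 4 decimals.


delta_alpha = |12 - 24| = 12 x 10^-6/C
Stress = 3874 * 12e-6 * 90
= 4.1839 MPa

4.1839


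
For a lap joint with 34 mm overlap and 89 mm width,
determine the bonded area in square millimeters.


Area = 34 * 89 = 3026 mm^2

3026


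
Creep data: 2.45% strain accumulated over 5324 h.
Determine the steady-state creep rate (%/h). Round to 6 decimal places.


Rate = 2.45 / 5324 = 0.000460 %/h

0.000460


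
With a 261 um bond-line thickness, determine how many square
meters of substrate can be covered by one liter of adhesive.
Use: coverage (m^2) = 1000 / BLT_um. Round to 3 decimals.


Coverage = 1000 / 261 = 3.831 m^2

3.831


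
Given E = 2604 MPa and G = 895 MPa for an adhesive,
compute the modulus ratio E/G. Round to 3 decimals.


E/G ratio = 2604 / 895 = 2.909

2.909


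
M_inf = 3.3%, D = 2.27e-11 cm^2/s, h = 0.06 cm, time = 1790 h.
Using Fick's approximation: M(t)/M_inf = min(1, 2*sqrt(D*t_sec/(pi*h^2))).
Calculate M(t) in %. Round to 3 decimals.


t = 6444000 s
ratio = min(1, 2*sqrt(2.27e-11*6444000/(pi*0.0036)))
= 0.227454
M(t) = 3.3 * 0.227454 = 0.751%

0.751


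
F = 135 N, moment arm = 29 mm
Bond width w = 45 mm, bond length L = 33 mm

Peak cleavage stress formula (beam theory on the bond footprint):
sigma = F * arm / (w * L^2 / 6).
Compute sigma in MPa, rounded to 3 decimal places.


sigma = (135 * 29) / (45 * 1089 / 6)
= 3915 * 6 / 49005
= 23490 / 49005
= 0.479 MPa

0.479


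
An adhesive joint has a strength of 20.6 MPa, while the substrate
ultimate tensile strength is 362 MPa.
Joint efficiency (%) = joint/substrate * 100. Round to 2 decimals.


Efficiency = 20.6 / 362 * 100
= 5.69%

5.69


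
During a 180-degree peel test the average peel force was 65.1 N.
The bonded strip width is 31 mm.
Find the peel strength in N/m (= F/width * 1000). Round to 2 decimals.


Peel strength = F/width * 1000
= 65.1 / 31 * 1000
= 2100.00 N/m

2100.00


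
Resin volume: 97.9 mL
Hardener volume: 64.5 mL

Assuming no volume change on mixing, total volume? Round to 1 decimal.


V_total = 97.9 + 64.5 = 162.4 mL

162.4


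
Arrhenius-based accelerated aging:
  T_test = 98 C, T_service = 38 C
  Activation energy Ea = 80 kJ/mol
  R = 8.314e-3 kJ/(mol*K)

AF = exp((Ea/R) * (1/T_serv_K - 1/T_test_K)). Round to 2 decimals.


T_test_K = 371.15, T_serv_K = 311.15
AF = exp((80/8.314e-3) * (1/311.15 - 1/371.15))
= 148.31

148.31


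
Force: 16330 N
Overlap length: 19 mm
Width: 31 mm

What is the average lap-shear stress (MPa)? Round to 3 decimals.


Average shear stress = F / (overlap * width)
= 16330 / (19 * 31)
= 27.725 MPa

27.725


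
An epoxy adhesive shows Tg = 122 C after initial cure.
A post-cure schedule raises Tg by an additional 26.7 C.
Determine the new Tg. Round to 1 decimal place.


New Tg = 122 + 26.7
= 148.7 C

148.7


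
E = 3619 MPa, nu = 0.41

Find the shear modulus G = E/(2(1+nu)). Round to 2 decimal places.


G = 3619 / (2 * 1.41)
= 1283.33 MPa

1283.33


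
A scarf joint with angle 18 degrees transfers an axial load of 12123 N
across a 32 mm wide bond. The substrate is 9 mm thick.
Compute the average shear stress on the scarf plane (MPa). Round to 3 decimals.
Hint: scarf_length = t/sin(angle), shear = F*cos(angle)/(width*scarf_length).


scarf_length = 9 / sin(18 deg) = 29.1246 mm
cos(18 deg) = 0.951057
shear stress = 12123 * 0.951057 / (32 * 29.1246)
= 12.371 MPa

12.371


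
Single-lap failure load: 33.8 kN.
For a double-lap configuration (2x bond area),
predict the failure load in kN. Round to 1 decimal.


Failure load = 33.8 * 2 = 67.6 kN

67.6


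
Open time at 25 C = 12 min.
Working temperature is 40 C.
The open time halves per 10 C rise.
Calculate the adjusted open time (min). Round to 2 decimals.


factor = 2^((40 - 25) / 10) = 2.8284
ot = 12 / 2.8284 = 4.24 min

4.24


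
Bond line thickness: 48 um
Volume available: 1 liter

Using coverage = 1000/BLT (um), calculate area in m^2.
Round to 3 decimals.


1 L = 1e6 mm^3, thickness = 48 um = 0.048 mm
Area = 1e6 / 0.048 mm^2 = (1e6 / 0.048) / 1e6 m^2 = 1000 / 48 m^2
= 20.833 m^2

20.833


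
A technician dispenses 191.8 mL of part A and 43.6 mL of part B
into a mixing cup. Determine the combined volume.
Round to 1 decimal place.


Combined volume = 191.8 + 43.6
= 235.4 mL

235.4


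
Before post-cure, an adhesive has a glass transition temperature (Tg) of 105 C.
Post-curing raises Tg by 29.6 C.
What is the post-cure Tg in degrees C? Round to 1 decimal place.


Tg_post = Tg_base + delta_Tg
= 105 + 29.6
= 134.6 C

134.6


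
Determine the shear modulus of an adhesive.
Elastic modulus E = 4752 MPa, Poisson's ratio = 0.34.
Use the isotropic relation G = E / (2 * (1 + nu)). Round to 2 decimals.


G = 4752 / (2*(1+0.34)) = 4752 / 2.68
= 1773.13 MPa

1773.13


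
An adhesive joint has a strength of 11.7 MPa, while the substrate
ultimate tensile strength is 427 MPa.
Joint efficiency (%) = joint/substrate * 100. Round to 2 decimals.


Efficiency = 11.7 / 427 * 100
= 2.74%

2.74


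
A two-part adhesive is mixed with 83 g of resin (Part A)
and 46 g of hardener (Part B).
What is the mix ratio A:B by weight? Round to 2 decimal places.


Mix ratio = mass_A / mass_B
= 83 / 46
= 1.80

1.80


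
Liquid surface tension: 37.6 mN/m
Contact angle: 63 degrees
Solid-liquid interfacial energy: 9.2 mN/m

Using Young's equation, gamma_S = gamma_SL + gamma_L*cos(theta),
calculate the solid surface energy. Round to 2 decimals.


gamma_S = 9.2 + 37.6 * cos(63)
= 26.27 mN/m

26.27


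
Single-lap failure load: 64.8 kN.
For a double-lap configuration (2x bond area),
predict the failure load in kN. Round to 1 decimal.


Failure load = 64.8 * 2 = 129.6 kN

129.6


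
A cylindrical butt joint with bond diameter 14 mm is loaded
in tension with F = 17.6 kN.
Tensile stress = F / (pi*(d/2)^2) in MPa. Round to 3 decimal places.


Area = pi * (14/2)^2 = 153.9380 mm^2
Stress = 17.6*1000 / 153.9380
= 114.332 MPa

114.332


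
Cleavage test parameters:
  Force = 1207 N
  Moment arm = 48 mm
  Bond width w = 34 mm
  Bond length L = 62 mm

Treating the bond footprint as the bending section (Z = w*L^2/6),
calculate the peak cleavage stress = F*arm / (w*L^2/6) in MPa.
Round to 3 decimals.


M = 1207 * 48 = 57936 N*mm
Z = 34 * 62^2 / 6 = 130696 / 6 mm^3
sigma = M / Z = 6 * 57936 / 130696 = 347616 / 130696
= 2.660 MPa

2.660


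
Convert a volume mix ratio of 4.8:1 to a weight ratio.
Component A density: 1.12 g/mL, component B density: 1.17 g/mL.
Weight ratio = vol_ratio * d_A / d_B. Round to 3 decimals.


= 4.8 * 1.12 / 1.17 = 4.595

4.595


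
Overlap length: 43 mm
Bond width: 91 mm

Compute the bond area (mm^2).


Bond area = 43 * 91 = 3913 mm^2

3913


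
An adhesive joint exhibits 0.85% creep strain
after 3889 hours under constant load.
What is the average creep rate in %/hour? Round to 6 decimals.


Creep rate = strain / time
= 0.85 / 3889
= 0.000219 %/h

0.000219


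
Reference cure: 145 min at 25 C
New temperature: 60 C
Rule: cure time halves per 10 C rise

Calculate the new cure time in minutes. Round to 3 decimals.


factor = 2^((60-25)/10) = 11.3137
t_new = 145 / 11.3137 = 12.816 min

12.816


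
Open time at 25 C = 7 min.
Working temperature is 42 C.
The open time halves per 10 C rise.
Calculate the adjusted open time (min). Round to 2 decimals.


factor = 2^((42 - 25) / 10) = 3.2490
ot = 7 / 3.2490 = 2.15 min

2.15


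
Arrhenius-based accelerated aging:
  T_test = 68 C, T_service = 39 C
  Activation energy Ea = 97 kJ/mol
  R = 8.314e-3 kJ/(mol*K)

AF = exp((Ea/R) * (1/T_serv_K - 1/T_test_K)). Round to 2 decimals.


T_test_K = 341.15, T_serv_K = 312.15
AF = exp((97/8.314e-3) * (1/312.15 - 1/341.15))
= 23.98

23.98


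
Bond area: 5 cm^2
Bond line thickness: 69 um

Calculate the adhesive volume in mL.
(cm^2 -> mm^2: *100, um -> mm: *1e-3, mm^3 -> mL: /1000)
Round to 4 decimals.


V = 5*100 * 69*1e-3 / 1000
= 0.0345 mL

0.0345


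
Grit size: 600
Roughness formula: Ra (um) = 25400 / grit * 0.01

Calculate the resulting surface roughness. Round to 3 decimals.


Ra = 25400 / 600 * 0.01
= 0.423 um

0.423
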